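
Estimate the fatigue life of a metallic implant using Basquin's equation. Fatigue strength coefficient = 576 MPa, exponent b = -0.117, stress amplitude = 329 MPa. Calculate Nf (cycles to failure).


sigma_a = sigma_f' * (2Nf)^b
2Nf = (sigma_a/sigma_f')^(1/b)
2Nf = (329/576)^(1/-0.117)
2Nf = 119.91119
Nf = 59.96


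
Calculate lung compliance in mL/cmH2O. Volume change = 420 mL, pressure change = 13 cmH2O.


C = dV / dP
C = 420 / 13
C = 32.31 mL/cmH2O


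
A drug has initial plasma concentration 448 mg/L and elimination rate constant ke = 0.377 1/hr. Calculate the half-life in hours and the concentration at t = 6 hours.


t_half = ln(2) / ke = 0.693147 / 0.377 = 1.839 hr
C(t) = C0 * exp(-ke*t) = 448 * exp(-0.377*6)
C(6) = 46.66 mg/L


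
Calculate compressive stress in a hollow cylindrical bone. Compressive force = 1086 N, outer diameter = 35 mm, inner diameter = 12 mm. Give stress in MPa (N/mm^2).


A = pi*(r_o^2 - r_i^2)
r_o = 17.5 mm, r_i = 6 mm
A = 849.015 mm^2
sigma = F/A = 1086 / 849.015
sigma = 1.279 MPa


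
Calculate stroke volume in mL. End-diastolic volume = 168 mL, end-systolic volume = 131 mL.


SV = EDV - ESV
SV = 168 - 131
SV = 37 mL


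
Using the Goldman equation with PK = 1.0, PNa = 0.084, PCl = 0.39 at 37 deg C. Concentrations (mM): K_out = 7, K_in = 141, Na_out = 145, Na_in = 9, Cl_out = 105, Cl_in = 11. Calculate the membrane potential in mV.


Vm = (RT/F)*ln((PK*Ko + PNa*Nao + PCl*Cli)/(PK*Ki + PNa*Nai + PCl*Clo))
Numer = 23.47, Denom = 182.706
Vm = -54.84 mV


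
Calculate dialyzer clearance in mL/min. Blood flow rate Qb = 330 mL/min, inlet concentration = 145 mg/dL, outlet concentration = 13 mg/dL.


K = Qb * (Cb_in - Cb_out) / Cb_in
K = 330 * (145 - 13) / 145
K = 300.4 mL/min


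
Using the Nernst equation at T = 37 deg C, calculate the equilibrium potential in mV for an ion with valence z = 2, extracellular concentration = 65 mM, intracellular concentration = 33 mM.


E = (RT/(zF)) * ln(C_out/C_in)
T = 37 + 273.15 = 310.15 K
E = (8.314 * 310.15 / (2 * 96485)) * ln(65/33)
E = 9.058 mV


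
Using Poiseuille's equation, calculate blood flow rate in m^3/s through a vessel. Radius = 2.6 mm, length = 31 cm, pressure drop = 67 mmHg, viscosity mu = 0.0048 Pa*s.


Q = pi*r^4*dP / (8*mu*L)
r = 0.0026 m, L = 0.31 m
dP = 67 mmHg = 8932.574 Pa
Q = 1.0773e-04 m^3/s


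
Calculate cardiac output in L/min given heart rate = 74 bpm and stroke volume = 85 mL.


CO = HR * SV
CO = 74 * 85 / 1000
CO = 6.29 L/min


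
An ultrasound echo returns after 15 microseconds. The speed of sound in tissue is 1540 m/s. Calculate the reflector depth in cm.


depth = c * t / 2
t = 15 us = 1.5000e-05 s
depth = 1540 * 1.5000e-05 / 2
depth = 0.01155 m = 1.155 cm


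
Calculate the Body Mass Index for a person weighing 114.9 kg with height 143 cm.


BMI = weight / height^2
height = 143 cm = 1.43 m
BMI = 114.9 / 1.43^2
BMI = 56.19 kg/m^2


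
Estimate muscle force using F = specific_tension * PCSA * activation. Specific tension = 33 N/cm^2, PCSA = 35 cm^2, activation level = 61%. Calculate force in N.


F = sigma * PCSA * activation
F = 33 * 35 * 0.61
F = 704.5 N


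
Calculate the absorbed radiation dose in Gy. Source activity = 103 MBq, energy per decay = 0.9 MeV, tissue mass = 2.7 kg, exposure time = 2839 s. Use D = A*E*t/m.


A = 103 MBq = 1.0300e+08 Bq
E = 0.9 MeV = 1.4418e-13 J
D = A*E*t/m = 1.0300e+08*1.4418e-13*2839/2.7
D = 0.01562 Gy


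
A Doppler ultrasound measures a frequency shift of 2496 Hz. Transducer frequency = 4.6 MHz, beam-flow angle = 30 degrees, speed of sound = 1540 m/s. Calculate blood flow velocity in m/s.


v = fd * c / (2 * f0 * cos(theta))
v = 2496 * 1540 / (2 * 4.6000e+06 * cos(30))
v = 0.4824 m/s


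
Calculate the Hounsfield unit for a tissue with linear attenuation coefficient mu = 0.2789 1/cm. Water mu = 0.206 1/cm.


HU = ((mu_tissue - mu_water) / mu_water) * 1000
HU = ((0.2789 - 0.206) / 0.206) * 1000
HU = 353.9


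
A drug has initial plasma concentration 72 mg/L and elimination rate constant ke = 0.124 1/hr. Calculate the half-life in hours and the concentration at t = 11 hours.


t_half = ln(2) / ke = 0.693147 / 0.124 = 5.59 hr
C(t) = C0 * exp(-ke*t) = 72 * exp(-0.124*11)
C(11) = 18.41 mg/L


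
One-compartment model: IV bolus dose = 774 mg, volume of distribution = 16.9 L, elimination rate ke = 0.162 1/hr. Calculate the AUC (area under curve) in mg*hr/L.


C0 = Dose/Vd = 774/16.9 = 45.7988 mg/L
AUC = C0/ke = 45.7988/0.162
AUC = 282.7 mg*hr/L


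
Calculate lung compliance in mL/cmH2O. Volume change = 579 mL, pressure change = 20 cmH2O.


C = dV / dP
C = 579 / 20
C = 28.95 mL/cmH2O


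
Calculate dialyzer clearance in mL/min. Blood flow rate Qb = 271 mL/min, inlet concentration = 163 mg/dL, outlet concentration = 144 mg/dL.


K = Qb * (Cb_in - Cb_out) / Cb_in
K = 271 * (163 - 144) / 163
K = 31.59 mL/min


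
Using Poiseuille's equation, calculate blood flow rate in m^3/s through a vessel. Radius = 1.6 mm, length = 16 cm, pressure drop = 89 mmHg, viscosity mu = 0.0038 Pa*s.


Q = pi*r^4*dP / (8*mu*L)
r = 0.0016 m, L = 0.16 m
dP = 89 mmHg = 11865.658 Pa
Q = 5.0226e-05 m^3/s


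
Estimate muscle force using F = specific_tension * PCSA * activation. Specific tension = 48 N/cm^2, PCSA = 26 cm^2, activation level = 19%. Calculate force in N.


F = sigma * PCSA * activation
F = 48 * 26 * 0.19
F = 237.1 N


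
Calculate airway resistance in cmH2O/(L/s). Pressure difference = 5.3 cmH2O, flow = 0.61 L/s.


R = dP / flow
R = 5.3 / 0.61
R = 8.689 cmH2O/(L/s)


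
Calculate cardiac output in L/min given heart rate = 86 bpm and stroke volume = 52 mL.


CO = HR * SV
CO = 86 * 52 / 1000
CO = 4.472 L/min


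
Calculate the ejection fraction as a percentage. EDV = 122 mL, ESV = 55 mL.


SV = EDV - ESV = 122 - 55 = 67 mL
EF = SV/EDV * 100 = 67/122 * 100
EF = 54.92%


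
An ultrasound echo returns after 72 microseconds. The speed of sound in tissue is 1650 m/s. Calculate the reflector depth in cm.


depth = c * t / 2
t = 72 us = 7.2000e-05 s
depth = 1650 * 7.2000e-05 / 2
depth = 0.0594 m = 5.94 cm


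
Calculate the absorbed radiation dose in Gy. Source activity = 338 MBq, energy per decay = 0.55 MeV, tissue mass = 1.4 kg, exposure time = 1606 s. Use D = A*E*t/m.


A = 338 MBq = 3.3800e+08 Bq
E = 0.55 MeV = 8.811e-14 J
D = A*E*t/m = 3.3800e+08*8.811e-14*1606/1.4
D = 0.03416 Gy


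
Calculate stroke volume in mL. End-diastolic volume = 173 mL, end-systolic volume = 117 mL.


SV = EDV - ESV
SV = 173 - 117
SV = 56 mL


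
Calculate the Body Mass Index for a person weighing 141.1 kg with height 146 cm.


BMI = weight / height^2
height = 146 cm = 1.46 m
BMI = 141.1 / 1.46^2
BMI = 66.19 kg/m^2


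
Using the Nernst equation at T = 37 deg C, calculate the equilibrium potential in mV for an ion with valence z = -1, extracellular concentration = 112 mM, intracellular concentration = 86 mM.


E = (RT/(zF)) * ln(C_out/C_in)
T = 37 + 273.15 = 310.15 K
E = (8.314 * 310.15 / (-1 * 96485)) * ln(112/86)
E = -7.06 mV


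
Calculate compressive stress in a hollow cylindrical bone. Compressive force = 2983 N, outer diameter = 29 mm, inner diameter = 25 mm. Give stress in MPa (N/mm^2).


A = pi*(r_o^2 - r_i^2)
r_o = 14.5 mm, r_i = 12.5 mm
A = 169.646 mm^2
sigma = F/A = 2983 / 169.646
sigma = 17.58 MPa


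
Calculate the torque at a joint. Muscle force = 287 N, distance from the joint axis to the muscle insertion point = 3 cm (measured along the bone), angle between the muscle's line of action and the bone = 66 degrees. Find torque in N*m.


Torque = F * d * sin(theta)   (moment arm = d*sin(theta))
d = 3 cm = 0.03 m
Torque = 287 * 0.03 * sin(66)
Torque = 7.866 N*m


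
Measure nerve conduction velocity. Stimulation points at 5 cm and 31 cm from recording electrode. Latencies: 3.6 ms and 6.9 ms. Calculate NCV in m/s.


Distance = (31 - 5) / 100 = 0.26 m
dt = (6.9 - 3.6) / 1000 = 0.0033 s
NCV = dist / dt = 78.79 m/s


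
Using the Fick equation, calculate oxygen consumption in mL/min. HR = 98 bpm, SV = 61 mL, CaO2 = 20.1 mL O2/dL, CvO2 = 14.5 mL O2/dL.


CO = HR*SV = 98*61/1000 = 5.978 L/min
a-v O2 diff = 20.1 - 14.5 = 5.6 mL/dL
VO2 = CO * (CaO2-CvO2) * 10 dL/L
VO2 = 5.978 * 5.6 * 10
VO2 = 334.8 mL/min


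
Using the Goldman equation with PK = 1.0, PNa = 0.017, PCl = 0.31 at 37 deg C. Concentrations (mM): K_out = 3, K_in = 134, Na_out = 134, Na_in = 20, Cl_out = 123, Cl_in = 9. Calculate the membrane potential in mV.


Vm = (RT/F)*ln((PK*Ko + PNa*Nao + PCl*Cli)/(PK*Ki + PNa*Nai + PCl*Clo))
Numer = 8.068, Denom = 172.47
Vm = -81.84 mV


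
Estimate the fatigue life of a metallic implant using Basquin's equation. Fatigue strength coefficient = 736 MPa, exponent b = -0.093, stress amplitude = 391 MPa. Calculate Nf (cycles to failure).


sigma_a = sigma_f' * (2Nf)^b
2Nf = (sigma_a/sigma_f')^(1/b)
2Nf = (391/736)^(1/-0.093)
2Nf = 899.03129
Nf = 449.5


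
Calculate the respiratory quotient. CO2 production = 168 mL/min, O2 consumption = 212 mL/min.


RQ = VCO2 / VO2
RQ = 168 / 212
RQ = 0.7925


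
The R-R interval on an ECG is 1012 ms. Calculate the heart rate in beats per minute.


HR = 60 / RR_interval(s)
RR = 1012 ms = 1.012 s
HR = 60 / 1.012 = 59.29 bpm


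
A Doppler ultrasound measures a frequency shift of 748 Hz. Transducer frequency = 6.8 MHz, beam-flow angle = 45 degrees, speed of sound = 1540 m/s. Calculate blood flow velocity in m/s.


v = fd * c / (2 * f0 * cos(theta))
v = 748 * 1540 / (2 * 6.8000e+06 * cos(45))
v = 0.1198 m/s


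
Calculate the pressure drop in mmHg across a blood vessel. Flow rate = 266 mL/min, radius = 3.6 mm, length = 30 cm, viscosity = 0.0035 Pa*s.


dP = 8*mu*L*Q / (pi*r^4)
Q = 266 mL/min = 4.43333e-06 m^3/s
dP = 70.5748 Pa = 70.5748 / 133.322 mmHg = 0.5294 mmHg


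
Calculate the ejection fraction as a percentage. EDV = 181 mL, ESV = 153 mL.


SV = EDV - ESV = 181 - 153 = 28 mL
EF = SV/EDV * 100 = 28/181 * 100
EF = 15.47%


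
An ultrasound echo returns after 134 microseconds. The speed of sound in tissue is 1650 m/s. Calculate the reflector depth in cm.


depth = c * t / 2
t = 134 us = 1.3400e-04 s
depth = 1650 * 1.3400e-04 / 2
depth = 0.11055 m = 11.055 cm


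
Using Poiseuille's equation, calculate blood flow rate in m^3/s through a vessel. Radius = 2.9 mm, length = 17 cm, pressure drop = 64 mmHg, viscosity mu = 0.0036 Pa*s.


Q = pi*r^4*dP / (8*mu*L)
r = 0.0029 m, L = 0.17 m
dP = 64 mmHg = 8532.608 Pa
Q = 3.8724e-04 m^3/s


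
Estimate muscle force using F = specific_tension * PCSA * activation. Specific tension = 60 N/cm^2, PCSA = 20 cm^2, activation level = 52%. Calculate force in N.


F = sigma * PCSA * activation
F = 60 * 20 * 0.52
F = 624 N


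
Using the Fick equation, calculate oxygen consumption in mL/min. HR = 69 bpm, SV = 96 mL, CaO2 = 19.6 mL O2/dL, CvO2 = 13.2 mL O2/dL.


CO = HR*SV = 69*96/1000 = 6.624 L/min
a-v O2 diff = 19.6 - 13.2 = 6.4 mL/dL
VO2 = CO * (CaO2-CvO2) * 10 dL/L
VO2 = 6.624 * 6.4 * 10
VO2 = 423.9 mL/min


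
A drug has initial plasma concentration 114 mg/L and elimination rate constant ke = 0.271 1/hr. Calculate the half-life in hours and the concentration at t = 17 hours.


t_half = ln(2) / ke = 0.693147 / 0.271 = 2.558 hr
C(t) = C0 * exp(-ke*t) = 114 * exp(-0.271*17)
C(17) = 1.138 mg/L


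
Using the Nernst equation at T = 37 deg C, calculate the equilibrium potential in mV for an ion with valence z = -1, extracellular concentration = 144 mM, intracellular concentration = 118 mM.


E = (RT/(zF)) * ln(C_out/C_in)
T = 37 + 273.15 = 310.15 K
E = (8.314 * 310.15 / (-1 * 96485)) * ln(144/118)
E = -5.322 mV


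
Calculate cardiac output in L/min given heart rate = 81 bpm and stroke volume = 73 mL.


CO = HR * SV
CO = 81 * 73 / 1000
CO = 5.913 L/min


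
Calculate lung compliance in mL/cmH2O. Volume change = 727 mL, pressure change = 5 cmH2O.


C = dV / dP
C = 727 / 5
C = 145.4 mL/cmH2O


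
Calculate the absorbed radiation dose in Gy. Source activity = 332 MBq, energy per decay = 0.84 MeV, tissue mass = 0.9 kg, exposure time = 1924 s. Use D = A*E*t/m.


A = 332 MBq = 3.3200e+08 Bq
E = 0.84 MeV = 1.34568e-13 J
D = A*E*t/m = 3.3200e+08*1.34568e-13*1924/0.9
D = 0.09551 Gy


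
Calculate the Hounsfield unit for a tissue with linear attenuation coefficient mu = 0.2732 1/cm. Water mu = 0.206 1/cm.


HU = ((mu_tissue - mu_water) / mu_water) * 1000
HU = ((0.2732 - 0.206) / 0.206) * 1000
HU = 326.2


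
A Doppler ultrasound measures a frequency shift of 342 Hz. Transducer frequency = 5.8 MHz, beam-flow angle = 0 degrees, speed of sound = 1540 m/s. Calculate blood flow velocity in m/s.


v = fd * c / (2 * f0 * cos(theta))
v = 342 * 1540 / (2 * 5.8000e+06 * cos(0))
v = 0.0454 m/s


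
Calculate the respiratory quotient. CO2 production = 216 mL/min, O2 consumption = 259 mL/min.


RQ = VCO2 / VO2
RQ = 216 / 259
RQ = 0.834


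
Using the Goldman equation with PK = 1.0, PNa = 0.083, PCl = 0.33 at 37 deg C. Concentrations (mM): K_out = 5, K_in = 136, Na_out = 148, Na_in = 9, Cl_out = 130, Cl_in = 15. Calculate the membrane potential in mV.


Vm = (RT/F)*ln((PK*Ko + PNa*Nao + PCl*Cli)/(PK*Ki + PNa*Nai + PCl*Clo))
Numer = 22.234, Denom = 179.647
Vm = -55.84 mV


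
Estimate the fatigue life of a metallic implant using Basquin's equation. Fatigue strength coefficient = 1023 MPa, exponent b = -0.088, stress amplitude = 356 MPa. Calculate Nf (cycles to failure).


sigma_a = sigma_f' * (2Nf)^b
2Nf = (sigma_a/sigma_f')^(1/b)
2Nf = (356/1023)^(1/-0.088)
2Nf = 161950.47
Nf = 8.098e+04


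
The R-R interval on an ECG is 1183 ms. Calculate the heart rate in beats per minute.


HR = 60 / RR_interval(s)
RR = 1183 ms = 1.183 s
HR = 60 / 1.183 = 50.72 bpm


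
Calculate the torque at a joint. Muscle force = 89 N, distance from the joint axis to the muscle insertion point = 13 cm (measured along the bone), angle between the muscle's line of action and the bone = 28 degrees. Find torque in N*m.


Torque = F * d * sin(theta)   (moment arm = d*sin(theta))
d = 13 cm = 0.13 m
Torque = 89 * 0.13 * sin(28)
Torque = 5.432 N*m


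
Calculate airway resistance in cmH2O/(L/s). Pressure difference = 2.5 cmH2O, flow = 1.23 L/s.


R = dP / flow
R = 2.5 / 1.23
R = 2.033 cmH2O/(L/s)


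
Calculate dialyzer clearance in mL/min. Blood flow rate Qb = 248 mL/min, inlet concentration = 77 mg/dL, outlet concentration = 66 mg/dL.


K = Qb * (Cb_in - Cb_out) / Cb_in
K = 248 * (77 - 66) / 77
K = 35.43 mL/min


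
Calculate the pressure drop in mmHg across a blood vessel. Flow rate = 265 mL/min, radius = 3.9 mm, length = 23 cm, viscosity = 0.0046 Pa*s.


dP = 8*mu*L*Q / (pi*r^4)
Q = 265 mL/min = 4.41667e-06 m^3/s
dP = 51.4354 Pa = 51.4354 / 133.322 mmHg = 0.3858 mmHg


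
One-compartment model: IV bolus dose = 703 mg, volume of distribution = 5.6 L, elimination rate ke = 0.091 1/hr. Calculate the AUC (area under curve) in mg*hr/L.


C0 = Dose/Vd = 703/5.6 = 125.536 mg/L
AUC = C0/ke = 125.536/0.091
AUC = 1380 mg*hr/L


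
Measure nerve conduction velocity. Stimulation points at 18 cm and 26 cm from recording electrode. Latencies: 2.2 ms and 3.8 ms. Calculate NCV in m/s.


Distance = (26 - 18) / 100 = 0.08 m
dt = (3.8 - 2.2) / 1000 = 0.0016 s
NCV = dist / dt = 50 m/s


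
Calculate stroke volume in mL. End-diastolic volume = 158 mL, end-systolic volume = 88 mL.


SV = EDV - ESV
SV = 158 - 88
SV = 70 mL


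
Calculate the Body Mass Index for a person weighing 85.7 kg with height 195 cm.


BMI = weight / height^2
height = 195 cm = 1.95 m
BMI = 85.7 / 1.95^2
BMI = 22.54 kg/m^2


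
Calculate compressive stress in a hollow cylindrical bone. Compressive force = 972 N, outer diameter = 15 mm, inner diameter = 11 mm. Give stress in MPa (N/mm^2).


A = pi*(r_o^2 - r_i^2)
r_o = 7.5 mm, r_i = 5.5 mm
A = 81.6814 mm^2
sigma = F/A = 972 / 81.6814
sigma = 11.9 MPa


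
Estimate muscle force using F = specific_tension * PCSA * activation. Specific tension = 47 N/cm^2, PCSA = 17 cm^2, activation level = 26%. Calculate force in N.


F = sigma * PCSA * activation
F = 47 * 17 * 0.26
F = 207.7 N


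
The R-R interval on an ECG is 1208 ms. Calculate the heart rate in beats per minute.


HR = 60 / RR_interval(s)
RR = 1208 ms = 1.208 s
HR = 60 / 1.208 = 49.67 bpm


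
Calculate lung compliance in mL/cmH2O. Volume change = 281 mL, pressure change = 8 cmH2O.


C = dV / dP
C = 281 / 8
C = 35.12 mL/cmH2O


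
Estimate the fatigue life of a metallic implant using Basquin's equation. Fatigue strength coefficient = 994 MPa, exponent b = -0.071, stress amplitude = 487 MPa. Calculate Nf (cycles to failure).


sigma_a = sigma_f' * (2Nf)^b
2Nf = (sigma_a/sigma_f')^(1/b)
2Nf = (487/994)^(1/-0.071)
2Nf = 23130.715
Nf = 1.157e+04


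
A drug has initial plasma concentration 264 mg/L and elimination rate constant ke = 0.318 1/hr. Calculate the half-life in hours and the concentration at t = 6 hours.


t_half = ln(2) / ke = 0.693147 / 0.318 = 2.18 hr
C(t) = C0 * exp(-ke*t) = 264 * exp(-0.318*6)
C(6) = 39.17 mg/L


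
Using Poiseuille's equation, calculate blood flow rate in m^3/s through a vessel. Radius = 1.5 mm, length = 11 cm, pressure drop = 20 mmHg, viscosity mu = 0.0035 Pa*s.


Q = pi*r^4*dP / (8*mu*L)
r = 0.0015 m, L = 0.11 m
dP = 20 mmHg = 2666.44 Pa
Q = 1.3769e-05 m^3/s


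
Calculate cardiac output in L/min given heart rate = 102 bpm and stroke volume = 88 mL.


CO = HR * SV
CO = 102 * 88 / 1000
CO = 8.976 L/min


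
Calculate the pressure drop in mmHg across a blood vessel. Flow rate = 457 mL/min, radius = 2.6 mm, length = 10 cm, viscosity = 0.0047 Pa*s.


dP = 8*mu*L*Q / (pi*r^4)
Q = 457 mL/min = 7.61667e-06 m^3/s
dP = 199.485 Pa = 199.485 / 133.322 mmHg = 1.496 mmHg


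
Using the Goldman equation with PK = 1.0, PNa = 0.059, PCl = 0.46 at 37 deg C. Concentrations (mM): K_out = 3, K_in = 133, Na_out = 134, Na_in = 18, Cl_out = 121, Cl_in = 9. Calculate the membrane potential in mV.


Vm = (RT/F)*ln((PK*Ko + PNa*Nao + PCl*Cli)/(PK*Ki + PNa*Nai + PCl*Clo))
Numer = 15.046, Denom = 189.722
Vm = -67.73 mV


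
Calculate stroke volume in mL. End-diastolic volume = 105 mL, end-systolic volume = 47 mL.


SV = EDV - ESV
SV = 105 - 47
SV = 58 mL


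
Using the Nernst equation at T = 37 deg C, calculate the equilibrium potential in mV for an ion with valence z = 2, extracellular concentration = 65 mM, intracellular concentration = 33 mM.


E = (RT/(zF)) * ln(C_out/C_in)
T = 37 + 273.15 = 310.15 K
E = (8.314 * 310.15 / (2 * 96485)) * ln(65/33)
E = 9.058 mV


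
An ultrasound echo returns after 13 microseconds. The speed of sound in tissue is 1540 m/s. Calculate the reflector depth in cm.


depth = c * t / 2
t = 13 us = 1.3000e-05 s
depth = 1540 * 1.3000e-05 / 2
depth = 0.01001 m = 1.001 cm


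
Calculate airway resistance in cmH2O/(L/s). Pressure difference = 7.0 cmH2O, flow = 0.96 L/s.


R = dP / flow
R = 7.0 / 0.96
R = 7.292 cmH2O/(L/s)


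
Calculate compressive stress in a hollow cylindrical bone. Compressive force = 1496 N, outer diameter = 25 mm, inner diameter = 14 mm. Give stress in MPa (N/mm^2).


A = pi*(r_o^2 - r_i^2)
r_o = 12.5 mm, r_i = 7 mm
A = 336.936 mm^2
sigma = F/A = 1496 / 336.936
sigma = 4.44 MPa


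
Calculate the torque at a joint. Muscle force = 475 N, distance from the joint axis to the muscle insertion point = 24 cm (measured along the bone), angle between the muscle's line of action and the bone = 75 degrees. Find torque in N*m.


Torque = F * d * sin(theta)   (moment arm = d*sin(theta))
d = 24 cm = 0.24 m
Torque = 475 * 0.24 * sin(75)
Torque = 110.1 N*m


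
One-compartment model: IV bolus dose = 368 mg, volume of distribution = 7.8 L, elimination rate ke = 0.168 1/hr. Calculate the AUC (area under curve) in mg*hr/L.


C0 = Dose/Vd = 368/7.8 = 47.1795 mg/L
AUC = C0/ke = 47.1795/0.168
AUC = 280.8 mg*hr/L


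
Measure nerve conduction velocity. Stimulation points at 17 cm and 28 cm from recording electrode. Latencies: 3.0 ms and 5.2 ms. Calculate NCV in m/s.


Distance = (28 - 17) / 100 = 0.11 m
dt = (5.2 - 3.0) / 1000 = 0.0022 s
NCV = dist / dt = 50 m/s


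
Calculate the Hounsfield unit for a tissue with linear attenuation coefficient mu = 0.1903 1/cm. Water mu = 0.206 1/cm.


HU = ((mu_tissue - mu_water) / mu_water) * 1000
HU = ((0.1903 - 0.206) / 0.206) * 1000
HU = -76.21


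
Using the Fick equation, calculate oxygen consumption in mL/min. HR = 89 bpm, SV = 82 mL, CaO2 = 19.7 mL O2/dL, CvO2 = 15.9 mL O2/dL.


CO = HR*SV = 89*82/1000 = 7.298 L/min
a-v O2 diff = 19.7 - 15.9 = 3.8 mL/dL
VO2 = CO * (CaO2-CvO2) * 10 dL/L
VO2 = 7.298 * 3.8 * 10
VO2 = 277.3 mL/min


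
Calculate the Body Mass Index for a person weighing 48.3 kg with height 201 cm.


BMI = weight / height^2
height = 201 cm = 2.01 m
BMI = 48.3 / 2.01^2
BMI = 11.96 kg/m^2


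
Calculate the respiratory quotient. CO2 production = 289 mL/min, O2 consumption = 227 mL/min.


RQ = VCO2 / VO2
RQ = 289 / 227
RQ = 1.273


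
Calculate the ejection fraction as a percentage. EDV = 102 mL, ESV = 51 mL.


SV = EDV - ESV = 102 - 51 = 51 mL
EF = SV/EDV * 100 = 51/102 * 100
EF = 50%


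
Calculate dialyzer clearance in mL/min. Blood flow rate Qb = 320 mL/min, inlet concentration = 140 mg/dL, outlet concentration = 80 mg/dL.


K = Qb * (Cb_in - Cb_out) / Cb_in
K = 320 * (140 - 80) / 140
K = 137.1 mL/min


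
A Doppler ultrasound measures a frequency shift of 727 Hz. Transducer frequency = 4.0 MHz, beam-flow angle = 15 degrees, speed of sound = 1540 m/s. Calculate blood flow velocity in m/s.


v = fd * c / (2 * f0 * cos(theta))
v = 727 * 1540 / (2 * 4.0000e+06 * cos(15))
v = 0.1449 m/s


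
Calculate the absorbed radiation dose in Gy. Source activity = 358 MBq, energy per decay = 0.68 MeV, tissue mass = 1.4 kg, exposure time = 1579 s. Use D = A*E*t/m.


A = 358 MBq = 3.5800e+08 Bq
E = 0.68 MeV = 1.08936e-13 J
D = A*E*t/m = 3.5800e+08*1.08936e-13*1579/1.4
D = 0.04399 Gy


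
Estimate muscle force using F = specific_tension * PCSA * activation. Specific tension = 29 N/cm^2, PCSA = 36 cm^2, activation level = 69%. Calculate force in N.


F = sigma * PCSA * activation
F = 29 * 36 * 0.69
F = 720.4 N


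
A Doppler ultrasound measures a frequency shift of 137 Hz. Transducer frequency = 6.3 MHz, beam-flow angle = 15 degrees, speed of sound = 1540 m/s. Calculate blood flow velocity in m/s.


v = fd * c / (2 * f0 * cos(theta))
v = 137 * 1540 / (2 * 6.3000e+06 * cos(15))
v = 0.01734 m/s


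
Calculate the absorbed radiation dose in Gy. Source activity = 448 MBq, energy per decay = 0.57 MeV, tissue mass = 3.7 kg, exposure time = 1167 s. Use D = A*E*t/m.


A = 448 MBq = 4.4800e+08 Bq
E = 0.57 MeV = 9.1314e-14 J
D = A*E*t/m = 4.4800e+08*9.1314e-14*1167/3.7
D = 0.0129 Gy


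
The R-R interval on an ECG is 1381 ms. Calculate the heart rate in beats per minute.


HR = 60 / RR_interval(s)
RR = 1381 ms = 1.381 s
HR = 60 / 1.381 = 43.45 bpm


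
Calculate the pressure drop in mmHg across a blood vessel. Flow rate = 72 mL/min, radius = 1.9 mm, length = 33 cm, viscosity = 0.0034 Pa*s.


dP = 8*mu*L*Q / (pi*r^4)
Q = 72 mL/min = 1.2e-06 m^3/s
dP = 263.087 Pa = 263.087 / 133.322 mmHg = 1.973 mmHg


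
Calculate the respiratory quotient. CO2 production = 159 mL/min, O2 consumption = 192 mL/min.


RQ = VCO2 / VO2
RQ = 159 / 192
RQ = 0.8281


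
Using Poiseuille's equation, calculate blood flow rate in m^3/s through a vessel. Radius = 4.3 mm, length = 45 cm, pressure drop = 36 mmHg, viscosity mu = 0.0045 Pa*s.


Q = pi*r^4*dP / (8*mu*L)
r = 0.0043 m, L = 0.45 m
dP = 36 mmHg = 4799.592 Pa
Q = 3.1821e-04 m^3/s


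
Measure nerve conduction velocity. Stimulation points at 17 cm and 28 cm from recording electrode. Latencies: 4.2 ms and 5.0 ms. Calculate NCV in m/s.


Distance = (28 - 17) / 100 = 0.11 m
dt = (5.0 - 4.2) / 1000 = 8.0000e-04 s
NCV = dist / dt = 137.5 m/s


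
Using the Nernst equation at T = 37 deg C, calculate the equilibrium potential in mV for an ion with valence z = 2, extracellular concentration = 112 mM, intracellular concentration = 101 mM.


E = (RT/(zF)) * ln(C_out/C_in)
T = 37 + 273.15 = 310.15 K
E = (8.314 * 310.15 / (2 * 96485)) * ln(112/101)
E = 1.381 mV


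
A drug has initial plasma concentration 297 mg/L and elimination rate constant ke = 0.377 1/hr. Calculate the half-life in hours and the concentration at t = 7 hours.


t_half = ln(2) / ke = 0.693147 / 0.377 = 1.839 hr
C(t) = C0 * exp(-ke*t) = 297 * exp(-0.377*7)
C(7) = 21.22 mg/L


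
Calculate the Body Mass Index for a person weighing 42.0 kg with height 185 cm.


BMI = weight / height^2
height = 185 cm = 1.85 m
BMI = 42.0 / 1.85^2
BMI = 12.27 kg/m^2


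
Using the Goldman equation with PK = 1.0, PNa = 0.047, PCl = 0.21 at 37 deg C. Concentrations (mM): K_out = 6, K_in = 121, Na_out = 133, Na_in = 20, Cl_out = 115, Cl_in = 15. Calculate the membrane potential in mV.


Vm = (RT/F)*ln((PK*Ko + PNa*Nao + PCl*Cli)/(PK*Ki + PNa*Nai + PCl*Clo))
Numer = 15.401, Denom = 146.09
Vm = -60.13 mV


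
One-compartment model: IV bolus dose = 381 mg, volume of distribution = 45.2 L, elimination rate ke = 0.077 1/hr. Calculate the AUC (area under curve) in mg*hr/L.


C0 = Dose/Vd = 381/45.2 = 8.4292 mg/L
AUC = C0/ke = 8.4292/0.077
AUC = 109.5 mg*hr/L


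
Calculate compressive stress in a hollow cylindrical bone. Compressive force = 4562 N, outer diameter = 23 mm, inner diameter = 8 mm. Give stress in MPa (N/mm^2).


A = pi*(r_o^2 - r_i^2)
r_o = 11.5 mm, r_i = 4 mm
A = 365.21 mm^2
sigma = F/A = 4562 / 365.21
sigma = 12.49 MPa


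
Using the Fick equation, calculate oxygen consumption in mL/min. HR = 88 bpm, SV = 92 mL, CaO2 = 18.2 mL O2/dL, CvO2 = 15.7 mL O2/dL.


CO = HR*SV = 88*92/1000 = 8.096 L/min
a-v O2 diff = 18.2 - 15.7 = 2.5 mL/dL
VO2 = CO * (CaO2-CvO2) * 10 dL/L
VO2 = 8.096 * 2.5 * 10
VO2 = 202.4 mL/min


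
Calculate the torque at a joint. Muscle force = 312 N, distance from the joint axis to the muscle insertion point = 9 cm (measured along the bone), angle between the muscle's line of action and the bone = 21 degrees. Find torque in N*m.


Torque = F * d * sin(theta)   (moment arm = d*sin(theta))
d = 9 cm = 0.09 m
Torque = 312 * 0.09 * sin(21)
Torque = 10.06 N*m


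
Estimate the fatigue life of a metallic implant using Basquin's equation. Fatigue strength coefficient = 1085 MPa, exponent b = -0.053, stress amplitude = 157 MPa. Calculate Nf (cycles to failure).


sigma_a = sigma_f' * (2Nf)^b
2Nf = (sigma_a/sigma_f')^(1/b)
2Nf = (157/1085)^(1/-0.053)
2Nf = 6.9213418e+15
Nf = 3.4607e+15


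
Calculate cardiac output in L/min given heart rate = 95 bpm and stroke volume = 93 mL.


CO = HR * SV
CO = 95 * 93 / 1000
CO = 8.835 L/min


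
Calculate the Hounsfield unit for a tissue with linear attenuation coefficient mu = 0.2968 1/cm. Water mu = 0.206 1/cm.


HU = ((mu_tissue - mu_water) / mu_water) * 1000
HU = ((0.2968 - 0.206) / 0.206) * 1000
HU = 440.8


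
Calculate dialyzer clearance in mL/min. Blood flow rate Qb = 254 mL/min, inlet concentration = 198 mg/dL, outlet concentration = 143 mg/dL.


K = Qb * (Cb_in - Cb_out) / Cb_in
K = 254 * (198 - 143) / 198
K = 70.56 mL/min


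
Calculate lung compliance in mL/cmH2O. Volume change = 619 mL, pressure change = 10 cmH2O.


C = dV / dP
C = 619 / 10
C = 61.9 mL/cmH2O


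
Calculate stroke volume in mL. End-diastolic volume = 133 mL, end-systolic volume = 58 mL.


SV = EDV - ESV
SV = 133 - 58
SV = 75 mL


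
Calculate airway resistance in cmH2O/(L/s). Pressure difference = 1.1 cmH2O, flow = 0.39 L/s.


R = dP / flow
R = 1.1 / 0.39
R = 2.821 cmH2O/(L/s)


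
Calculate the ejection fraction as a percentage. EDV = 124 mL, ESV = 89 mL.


SV = EDV - ESV = 124 - 89 = 35 mL
EF = SV/EDV * 100 = 35/124 * 100
EF = 28.23%


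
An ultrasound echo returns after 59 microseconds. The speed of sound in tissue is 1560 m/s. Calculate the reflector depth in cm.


depth = c * t / 2
t = 59 us = 5.9000e-05 s
depth = 1560 * 5.9000e-05 / 2
depth = 0.04602 m = 4.602 cm


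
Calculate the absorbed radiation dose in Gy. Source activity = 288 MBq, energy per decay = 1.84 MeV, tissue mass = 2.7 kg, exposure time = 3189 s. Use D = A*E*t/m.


A = 288 MBq = 2.8800e+08 Bq
E = 1.84 MeV = 2.94768e-13 J
D = A*E*t/m = 2.8800e+08*2.94768e-13*3189/2.7
D = 0.1003 Gy


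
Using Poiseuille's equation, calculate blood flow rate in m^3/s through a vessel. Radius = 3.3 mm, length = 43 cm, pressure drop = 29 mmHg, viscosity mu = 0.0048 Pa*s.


Q = pi*r^4*dP / (8*mu*L)
r = 0.0033 m, L = 0.43 m
dP = 29 mmHg = 3866.338 Pa
Q = 8.7238e-05 m^3/s


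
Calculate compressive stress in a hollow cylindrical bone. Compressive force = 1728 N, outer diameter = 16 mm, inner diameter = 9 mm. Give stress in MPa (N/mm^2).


A = pi*(r_o^2 - r_i^2)
r_o = 8 mm, r_i = 4.5 mm
A = 137.445 mm^2
sigma = F/A = 1728 / 137.445
sigma = 12.57 MPa


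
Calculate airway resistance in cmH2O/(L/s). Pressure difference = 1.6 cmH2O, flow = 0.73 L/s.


R = dP / flow
R = 1.6 / 0.73
R = 2.192 cmH2O/(L/s)


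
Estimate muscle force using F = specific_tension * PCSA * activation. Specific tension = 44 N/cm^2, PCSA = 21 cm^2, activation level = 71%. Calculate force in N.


F = sigma * PCSA * activation
F = 44 * 21 * 0.71
F = 656 N


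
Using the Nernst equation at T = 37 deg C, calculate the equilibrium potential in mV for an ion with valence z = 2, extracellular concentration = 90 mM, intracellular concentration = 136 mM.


E = (RT/(zF)) * ln(C_out/C_in)
T = 37 + 273.15 = 310.15 K
E = (8.314 * 310.15 / (2 * 96485)) * ln(90/136)
E = -5.517 mV


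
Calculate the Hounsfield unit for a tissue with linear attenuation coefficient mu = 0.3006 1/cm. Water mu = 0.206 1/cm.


HU = ((mu_tissue - mu_water) / mu_water) * 1000
HU = ((0.3006 - 0.206) / 0.206) * 1000
HU = 459.2


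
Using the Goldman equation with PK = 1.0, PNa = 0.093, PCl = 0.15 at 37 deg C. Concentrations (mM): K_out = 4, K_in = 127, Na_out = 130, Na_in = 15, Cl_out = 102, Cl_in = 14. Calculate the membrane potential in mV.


Vm = (RT/F)*ln((PK*Ko + PNa*Nao + PCl*Cli)/(PK*Ki + PNa*Nai + PCl*Clo))
Numer = 18.19, Denom = 143.695
Vm = -55.24 mV


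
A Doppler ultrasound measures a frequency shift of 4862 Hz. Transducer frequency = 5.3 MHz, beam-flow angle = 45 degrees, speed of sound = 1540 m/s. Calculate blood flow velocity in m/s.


v = fd * c / (2 * f0 * cos(theta))
v = 4862 * 1540 / (2 * 5.3000e+06 * cos(45))
v = 0.999 m/s


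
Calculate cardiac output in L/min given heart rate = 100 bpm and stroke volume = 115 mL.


CO = HR * SV
CO = 100 * 115 / 1000
CO = 11.5 L/min


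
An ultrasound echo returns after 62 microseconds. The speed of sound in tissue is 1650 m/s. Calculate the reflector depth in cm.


depth = c * t / 2
t = 62 us = 6.2000e-05 s
depth = 1650 * 6.2000e-05 / 2
depth = 0.05115 m = 5.115 cm


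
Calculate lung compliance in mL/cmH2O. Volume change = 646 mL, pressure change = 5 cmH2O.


C = dV / dP
C = 646 / 5
C = 129.2 mL/cmH2O


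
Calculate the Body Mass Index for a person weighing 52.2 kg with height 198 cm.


BMI = weight / height^2
height = 198 cm = 1.98 m
BMI = 52.2 / 1.98^2
BMI = 13.31 kg/m^2


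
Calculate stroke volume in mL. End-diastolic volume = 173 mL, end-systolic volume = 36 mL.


SV = EDV - ESV
SV = 173 - 36
SV = 137 mL


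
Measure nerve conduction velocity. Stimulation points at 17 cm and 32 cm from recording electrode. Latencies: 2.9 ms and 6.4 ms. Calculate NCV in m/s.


Distance = (32 - 17) / 100 = 0.15 m
dt = (6.4 - 2.9) / 1000 = 0.0035 s
NCV = dist / dt = 42.86 m/s


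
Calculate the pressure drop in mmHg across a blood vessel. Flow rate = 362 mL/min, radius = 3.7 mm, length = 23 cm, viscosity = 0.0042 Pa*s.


dP = 8*mu*L*Q / (pi*r^4)
Q = 362 mL/min = 6.03333e-06 m^3/s
dP = 79.1895 Pa = 79.1895 / 133.322 mmHg = 0.594 mmHg


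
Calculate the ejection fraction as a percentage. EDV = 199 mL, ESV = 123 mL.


SV = EDV - ESV = 199 - 123 = 76 mL
EF = SV/EDV * 100 = 76/199 * 100
EF = 38.19%


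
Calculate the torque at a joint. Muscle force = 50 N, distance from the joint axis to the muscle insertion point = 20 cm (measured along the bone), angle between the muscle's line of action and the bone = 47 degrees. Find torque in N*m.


Torque = F * d * sin(theta)   (moment arm = d*sin(theta))
d = 20 cm = 0.2 m
Torque = 50 * 0.2 * sin(47)
Torque = 7.314 N*m


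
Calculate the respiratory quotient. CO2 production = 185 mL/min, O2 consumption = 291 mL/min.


RQ = VCO2 / VO2
RQ = 185 / 291
RQ = 0.6357


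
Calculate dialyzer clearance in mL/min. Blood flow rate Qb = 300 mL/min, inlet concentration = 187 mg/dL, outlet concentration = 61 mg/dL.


K = Qb * (Cb_in - Cb_out) / Cb_in
K = 300 * (187 - 61) / 187
K = 202.1 mL/min


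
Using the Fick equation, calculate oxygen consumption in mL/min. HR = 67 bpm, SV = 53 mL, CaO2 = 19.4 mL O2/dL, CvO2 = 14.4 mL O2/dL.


CO = HR*SV = 67*53/1000 = 3.551 L/min
a-v O2 diff = 19.4 - 14.4 = 5 mL/dL
VO2 = CO * (CaO2-CvO2) * 10 dL/L
VO2 = 3.551 * 5 * 10
VO2 = 177.5 mL/min


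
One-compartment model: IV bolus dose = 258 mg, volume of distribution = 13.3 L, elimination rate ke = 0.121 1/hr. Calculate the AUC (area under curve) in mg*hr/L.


C0 = Dose/Vd = 258/13.3 = 19.3985 mg/L
AUC = C0/ke = 19.3985/0.121
AUC = 160.3 mg*hr/L


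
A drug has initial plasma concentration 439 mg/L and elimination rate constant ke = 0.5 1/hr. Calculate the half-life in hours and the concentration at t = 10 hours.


t_half = ln(2) / ke = 0.693147 / 0.5 = 1.386 hr
C(t) = C0 * exp(-ke*t) = 439 * exp(-0.5*10)
C(10) = 2.958 mg/L


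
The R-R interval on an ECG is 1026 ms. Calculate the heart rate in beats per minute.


HR = 60 / RR_interval(s)
RR = 1026 ms = 1.026 s
HR = 60 / 1.026 = 58.48 bpm


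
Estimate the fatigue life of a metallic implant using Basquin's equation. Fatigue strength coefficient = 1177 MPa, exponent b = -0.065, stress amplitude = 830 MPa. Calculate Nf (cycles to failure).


sigma_a = sigma_f' * (2Nf)^b
2Nf = (sigma_a/sigma_f')^(1/b)
2Nf = (830/1177)^(1/-0.065)
2Nf = 215.68557
Nf = 107.8


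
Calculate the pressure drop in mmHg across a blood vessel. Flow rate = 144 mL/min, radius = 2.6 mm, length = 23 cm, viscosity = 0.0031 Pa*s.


dP = 8*mu*L*Q / (pi*r^4)
Q = 144 mL/min = 2.4e-06 m^3/s
dP = 95.3559 Pa = 95.3559 / 133.322 mmHg = 0.7152 mmHg


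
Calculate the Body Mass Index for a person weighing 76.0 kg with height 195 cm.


BMI = weight / height^2
height = 195 cm = 1.95 m
BMI = 76.0 / 1.95^2
BMI = 19.99 kg/m^2


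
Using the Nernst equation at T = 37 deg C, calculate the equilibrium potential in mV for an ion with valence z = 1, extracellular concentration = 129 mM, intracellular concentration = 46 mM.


E = (RT/(zF)) * ln(C_out/C_in)
T = 37 + 273.15 = 310.15 K
E = (8.314 * 310.15 / (1 * 96485)) * ln(129/46)
E = 27.56 mV


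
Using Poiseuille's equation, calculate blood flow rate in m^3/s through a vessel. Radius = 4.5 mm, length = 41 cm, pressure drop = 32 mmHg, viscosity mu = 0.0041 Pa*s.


Q = pi*r^4*dP / (8*mu*L)
r = 0.0045 m, L = 0.41 m
dP = 32 mmHg = 4266.304 Pa
Q = 4.0869e-04 m^3/s


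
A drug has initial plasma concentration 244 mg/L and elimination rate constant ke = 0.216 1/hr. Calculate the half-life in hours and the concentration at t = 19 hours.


t_half = ln(2) / ke = 0.693147 / 0.216 = 3.209 hr
C(t) = C0 * exp(-ke*t) = 244 * exp(-0.216*19)
C(19) = 4.028 mg/L


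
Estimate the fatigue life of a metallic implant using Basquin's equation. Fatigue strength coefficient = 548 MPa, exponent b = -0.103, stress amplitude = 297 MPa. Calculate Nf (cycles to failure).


sigma_a = sigma_f' * (2Nf)^b
2Nf = (sigma_a/sigma_f')^(1/b)
2Nf = (297/548)^(1/-0.103)
2Nf = 382.61178
Nf = 191.3


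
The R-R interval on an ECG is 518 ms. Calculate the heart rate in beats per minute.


HR = 60 / RR_interval(s)
RR = 518 ms = 0.518 s
HR = 60 / 0.518 = 115.8 bpm


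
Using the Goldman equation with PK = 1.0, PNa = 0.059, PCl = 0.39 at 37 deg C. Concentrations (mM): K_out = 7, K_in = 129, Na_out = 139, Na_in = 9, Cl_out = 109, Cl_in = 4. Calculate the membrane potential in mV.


Vm = (RT/F)*ln((PK*Ko + PNa*Nao + PCl*Cli)/(PK*Ki + PNa*Nai + PCl*Clo))
Numer = 16.761, Denom = 172.041
Vm = -62.23 mV


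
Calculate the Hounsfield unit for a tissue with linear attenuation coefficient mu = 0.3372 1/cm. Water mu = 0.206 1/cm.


HU = ((mu_tissue - mu_water) / mu_water) * 1000
HU = ((0.3372 - 0.206) / 0.206) * 1000
HU = 636.9


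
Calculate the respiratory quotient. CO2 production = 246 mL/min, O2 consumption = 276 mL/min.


RQ = VCO2 / VO2
RQ = 246 / 276
RQ = 0.8913


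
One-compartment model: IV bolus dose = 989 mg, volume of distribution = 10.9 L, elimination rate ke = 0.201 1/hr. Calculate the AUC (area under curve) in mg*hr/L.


C0 = Dose/Vd = 989/10.9 = 90.7339 mg/L
AUC = C0/ke = 90.7339/0.201
AUC = 451.4 mg*hr/L


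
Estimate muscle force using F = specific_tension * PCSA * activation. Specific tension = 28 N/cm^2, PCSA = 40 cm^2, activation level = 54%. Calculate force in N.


F = sigma * PCSA * activation
F = 28 * 40 * 0.54
F = 604.8 N


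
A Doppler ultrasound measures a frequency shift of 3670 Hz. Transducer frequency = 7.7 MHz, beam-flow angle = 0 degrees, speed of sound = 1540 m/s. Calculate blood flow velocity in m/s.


v = fd * c / (2 * f0 * cos(theta))
v = 3670 * 1540 / (2 * 7.7000e+06 * cos(0))
v = 0.367 m/s


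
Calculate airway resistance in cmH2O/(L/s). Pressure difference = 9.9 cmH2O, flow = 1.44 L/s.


R = dP / flow
R = 9.9 / 1.44
R = 6.875 cmH2O/(L/s)


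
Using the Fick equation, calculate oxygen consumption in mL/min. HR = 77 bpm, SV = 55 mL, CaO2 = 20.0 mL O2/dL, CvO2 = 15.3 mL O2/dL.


CO = HR*SV = 77*55/1000 = 4.235 L/min
a-v O2 diff = 20.0 - 15.3 = 4.7 mL/dL
VO2 = CO * (CaO2-CvO2) * 10 dL/L
VO2 = 4.235 * 4.7 * 10
VO2 = 199 mL/min


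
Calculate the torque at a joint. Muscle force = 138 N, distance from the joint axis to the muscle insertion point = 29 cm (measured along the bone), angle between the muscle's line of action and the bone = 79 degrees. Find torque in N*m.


Torque = F * d * sin(theta)   (moment arm = d*sin(theta))
d = 29 cm = 0.29 m
Torque = 138 * 0.29 * sin(79)
Torque = 39.28 N*m


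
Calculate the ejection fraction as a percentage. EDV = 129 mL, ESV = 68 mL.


SV = EDV - ESV = 129 - 68 = 61 mL
EF = SV/EDV * 100 = 61/129 * 100
EF = 47.29%


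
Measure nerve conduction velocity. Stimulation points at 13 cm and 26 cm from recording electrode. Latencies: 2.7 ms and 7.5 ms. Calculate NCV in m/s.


Distance = (26 - 13) / 100 = 0.13 m
dt = (7.5 - 2.7) / 1000 = 0.0048 s
NCV = dist / dt = 27.08 m/s


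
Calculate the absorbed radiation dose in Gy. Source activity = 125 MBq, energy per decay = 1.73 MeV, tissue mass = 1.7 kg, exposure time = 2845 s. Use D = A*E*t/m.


A = 125 MBq = 1.2500e+08 Bq
E = 1.73 MeV = 2.77146e-13 J
D = A*E*t/m = 1.2500e+08*2.77146e-13*2845/1.7
D = 0.05798 Gy


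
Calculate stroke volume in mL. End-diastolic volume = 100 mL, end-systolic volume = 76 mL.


SV = EDV - ESV
SV = 100 - 76
SV = 24 mL


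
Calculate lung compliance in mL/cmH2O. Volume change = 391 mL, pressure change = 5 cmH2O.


C = dV / dP
C = 391 / 5
C = 78.2 mL/cmH2O


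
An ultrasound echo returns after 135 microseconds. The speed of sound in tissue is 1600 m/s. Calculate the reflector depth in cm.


depth = c * t / 2
t = 135 us = 1.3500e-04 s
depth = 1600 * 1.3500e-04 / 2
depth = 0.108 m = 10.8 cm
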